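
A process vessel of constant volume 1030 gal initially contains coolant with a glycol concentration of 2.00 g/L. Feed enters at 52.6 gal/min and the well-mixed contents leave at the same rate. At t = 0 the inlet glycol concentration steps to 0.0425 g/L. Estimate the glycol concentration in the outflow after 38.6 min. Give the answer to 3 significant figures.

Unsteady species balance (constant V, well mixed): V dC/dt = Q(C_in − C).
Rewrite as dC/dt + C/τ = C_in/τ, τ = V/Q = 19.582 min.
Solution: C(t) = C_in + (C₀ − C_in) e^(−t/τ).
C(38.6) = 0.0425 + (2.00 − 0.0425)·e^(−38.6/19.582) = 0.0425 + (1.9575)·0.13929 = 0.31515 g/L.

0.315 g/L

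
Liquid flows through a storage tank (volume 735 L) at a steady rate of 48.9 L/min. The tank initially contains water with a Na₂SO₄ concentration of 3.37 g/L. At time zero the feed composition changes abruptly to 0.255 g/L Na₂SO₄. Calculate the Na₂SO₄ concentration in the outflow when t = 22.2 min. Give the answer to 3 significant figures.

0.966 g/L

Unsteady species balance (constant V, well mixed): V dC/dt = Q(C_in − C).
So dC/dt = (C_in − C)/τ with τ = V/Q = 735/48.9 = 15.031 min.
This is linear first-order; C(t) = C_in + (C₀ − C_in) e^(−t/τ).
C(22.2) = 0.255 + (3.37 − 0.255)·e^(−22.2/15.031) = 0.255 + (3.1150)·0.22833 = 0.96624 g/L.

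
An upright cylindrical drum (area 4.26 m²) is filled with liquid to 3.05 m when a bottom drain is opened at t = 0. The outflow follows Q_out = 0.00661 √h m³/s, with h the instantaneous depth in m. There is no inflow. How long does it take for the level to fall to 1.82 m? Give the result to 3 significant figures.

With no inflow, A dh/dt = −0.00661 √h.
This is separable: 2 d(√h)/dt = −0.00661/A, so √h = √h₀ − (0.00661/(2A)) t.
t = 2A(√h₀ − √h)/0.00661 = 2·4.26·(√3.05 − √1.82)/0.00661
  = 8.5200 × (1.7464 − 1.3491) / 0.00661 = 512.17 s.

512 s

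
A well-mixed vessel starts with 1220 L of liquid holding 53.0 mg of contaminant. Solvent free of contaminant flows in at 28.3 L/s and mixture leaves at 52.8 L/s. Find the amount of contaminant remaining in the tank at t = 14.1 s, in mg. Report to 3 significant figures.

25.9 mg

Let m(t) be the amount of contaminant. Volume: V(t) = V₀ + (Q_in − Q_out) t = 1220 − 24.500 t; V(14.1) = 874.55 L.
Solute balance: dm/dt = 0 − Q_out C = −Q_out m/V(t).
Separate: dm/m = −Q_out dt/V(t) ⇒ ln(m/m₀) = −(Q_out/(Q_in−Q_out)) ln(V/V₀).
m = m₀ (V₀/V)^(Q_out/(Q_in−Q_out)) = 53.0 × (1220/874.55)^(-2.1551) = 25.864 mg.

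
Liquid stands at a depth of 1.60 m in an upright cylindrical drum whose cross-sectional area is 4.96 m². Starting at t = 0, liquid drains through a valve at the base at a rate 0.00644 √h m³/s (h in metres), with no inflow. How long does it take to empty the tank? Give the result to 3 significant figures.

With no inflow, A dh/dt = −0.00644 √h.
This is separable: 2 d(√h)/dt = −0.00644/A, so √h = √h₀ − (0.00644/(2A)) t.
Tank is empty when √h = 0: t_empty = 2A√h₀/0.00644.
t_empty = 2·4.96·√1.60/0.00644 = 9.9200·1.2649/0.00644 = 1948.4 s.

1950 s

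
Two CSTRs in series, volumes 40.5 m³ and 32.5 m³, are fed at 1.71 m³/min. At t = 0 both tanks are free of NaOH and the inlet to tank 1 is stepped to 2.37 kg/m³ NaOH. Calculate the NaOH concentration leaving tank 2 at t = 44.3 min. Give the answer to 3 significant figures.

Time constants: τᵢ = Vᵢ/Q for each well-mixed tank.
τ₁ = 40.5/1.71 = 23.684 min; τ₂ = 32.5/1.71 = 19.006 min.
Tank 1: C₁ = C_in(1 − e^(−t/τ₁)). Tank 2 (τ₁ ≠ τ₂): C₂ = C_in[1 − (τ₁ e^(−t/τ₁) − τ₂ e^(−t/τ₂))/(τ₁ − τ₂)].
At t = 44.3: e^(−t/τ₁) = 0.15406, e^(−t/τ₂) = 0.097212.
C₂ = 2.37·[1 − (23.684·0.15406 − 19.006·0.097212)/(4.6784)] = 2.37·0.61502 = 1.4576 kg/m³.

1.46 kg/m³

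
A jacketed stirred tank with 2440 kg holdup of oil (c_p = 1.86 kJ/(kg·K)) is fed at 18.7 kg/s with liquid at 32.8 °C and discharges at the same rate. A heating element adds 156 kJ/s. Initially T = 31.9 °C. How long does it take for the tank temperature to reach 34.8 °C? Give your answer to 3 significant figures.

M c_p dT/dt = ṁ c_p (T_in − T) + Q̇.
τ = M/ṁ = 130.48 s; T_ss = T_in + Q̇/(ṁ c_p) = 37.285 °C.
T(t) = T_ss + (T₀ − T_ss) e^(−t/τ). Set T = 34.8:
e^(−t/τ) = (34.8 − 37.285)/(31.9 − 37.285) = 0.46147
t = −130.48 · ln(0.46147) = 100.90 s.

101 s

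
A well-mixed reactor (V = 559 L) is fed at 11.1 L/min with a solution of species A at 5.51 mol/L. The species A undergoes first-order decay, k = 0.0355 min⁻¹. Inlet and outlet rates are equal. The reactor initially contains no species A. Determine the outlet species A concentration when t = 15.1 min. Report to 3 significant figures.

1.12 mol/L

Accumulation = in − out − consumed: V dC/dt = Q C_in − Q C − k V C.
This is linear with rate a = Q/V + k = 0.055357 min⁻¹.
C_ss = Q C_in/(Q + kV) = 1.9765 mol/L; C(t) = C_ss + (C₀ − C_ss) e^(−a t).
C(15.1) = 1.9765 + (-1.9765)·e^(−0.055357·15.1) = 1.9765 + (-1.9765)·0.43349 = 1.1197 mol/L.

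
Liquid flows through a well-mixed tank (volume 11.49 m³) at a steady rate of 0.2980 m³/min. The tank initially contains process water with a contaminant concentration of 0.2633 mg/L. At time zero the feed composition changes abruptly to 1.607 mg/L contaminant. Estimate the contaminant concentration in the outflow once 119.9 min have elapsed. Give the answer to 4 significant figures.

1.547 mg/L

Unsteady species balance (constant V, well mixed): V dC/dt = Q(C_in − C).
So dC/dt = (C_in − C)/τ with τ = V/Q = 11.49/0.2980 = 38.5570 min.
Solution: C(t) = C_in + (C₀ − C_in) e^(−t/τ).
C(119.9) = 1.607 + (0.2633 − 1.607)·e^(−119.9/38.5570) = 1.607 + (-1.34370)·0.0446153 = 1.54705 mg/L.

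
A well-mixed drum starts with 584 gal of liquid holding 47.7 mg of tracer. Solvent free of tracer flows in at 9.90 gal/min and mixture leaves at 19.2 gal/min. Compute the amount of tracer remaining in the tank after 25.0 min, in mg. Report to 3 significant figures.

Total volume: dV/dt = Q_in − Q_out = -9.3000 gal/min, so V(t) = 584 − 9.3000 t and V(25.0) = 351.50 gal.
Solute balance: dm/dt = 0 − Q_out C = −Q_out m/V(t).
Separate: dm/m = −Q_out dt/V(t) ⇒ ln(m/m₀) = −(Q_out/(Q_in−Q_out)) ln(V/V₀).
m = m₀ (V₀/V)^(Q_out/(Q_in−Q_out)) = 47.7 × (584/351.50)^(-2.0645) = 16.723 mg.

16.7 mg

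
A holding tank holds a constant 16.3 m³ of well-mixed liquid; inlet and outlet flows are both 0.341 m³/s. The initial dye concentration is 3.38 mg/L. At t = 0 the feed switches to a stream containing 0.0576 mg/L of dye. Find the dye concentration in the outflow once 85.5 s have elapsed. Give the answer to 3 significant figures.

Unsteady species balance (constant V, well mixed): V dC/dt = Q(C_in − C).
Time constant τ = V/Q = 16.3/0.341 = 47.801 s.
Integrating: C(t) = C_in + (C₀ − C_in) e^(−t/τ).
C(85.5) = 0.0576 + (3.38 − 0.0576)·e^(−85.5/47.801) = 0.0576 + (3.3224)·0.16718 = 0.61304 mg/L.

0.613 mg/L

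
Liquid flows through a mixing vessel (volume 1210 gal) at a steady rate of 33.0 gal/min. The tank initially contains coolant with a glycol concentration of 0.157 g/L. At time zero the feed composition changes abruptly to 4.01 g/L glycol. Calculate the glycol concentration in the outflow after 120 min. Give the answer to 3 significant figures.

Mass balance on the solute (V constant): V dC/dt = Q(C_in − C).
Rewrite as dC/dt + C/τ = C_in/τ, τ = V/Q = 36.667 min.
Solution: C(t) = C_in + (C₀ − C_in) e^(−t/τ).
C(120) = 4.01 + (0.157 − 4.01)·e^(−120/36.667) = 4.01 + (-3.8530)·0.037903 = 3.8640 g/L.

3.86 g/L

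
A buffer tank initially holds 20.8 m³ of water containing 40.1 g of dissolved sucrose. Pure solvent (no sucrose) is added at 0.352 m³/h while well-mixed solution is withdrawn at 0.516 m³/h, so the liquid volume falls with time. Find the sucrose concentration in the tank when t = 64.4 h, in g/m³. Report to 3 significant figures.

Let m(t) be the amount of sucrose. Volume: V(t) = V₀ + (Q_in − Q_out) t = 20.8 − 0.16400 t; V(64.4) = 10.238 m³.
Solute balance: dm/dt = 0 − Q_out C = −Q_out m/V(t).
dm/m = −Q_out dt/(V₀ − 0.16400 t); integrating gives ln(m/m₀) = −(Q_out/(Q_in−Q_out)) ln(V/V₀).
m = m₀ (V₀/V)^(Q_out/(Q_in−Q_out)) = 40.1 × (20.8/10.238)^(-3.1463) = 4.3112 g.
C = m/V = 4.3112/10.238 = 0.42109 g/m³.

0.421 g/m³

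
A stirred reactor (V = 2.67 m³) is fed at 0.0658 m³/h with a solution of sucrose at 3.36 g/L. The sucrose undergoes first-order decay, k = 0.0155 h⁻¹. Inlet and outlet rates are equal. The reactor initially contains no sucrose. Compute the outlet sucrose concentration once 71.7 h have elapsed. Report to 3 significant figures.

1.95 g/L

Accumulation = in − out − consumed: V dC/dt = Q C_in − Q C − k V C.
This is linear with rate a = Q/V + k = 0.040144 h⁻¹.
C_ss = Q C_in/(Q + kV) = 2.0627 g/L; C(t) = C_ss + (C₀ − C_ss) e^(−a t).
C(71.7) = 2.0627 + (-2.0627)·e^(−0.040144·71.7) = 2.0627 + (-2.0627)·0.056228 = 1.9467 g/L.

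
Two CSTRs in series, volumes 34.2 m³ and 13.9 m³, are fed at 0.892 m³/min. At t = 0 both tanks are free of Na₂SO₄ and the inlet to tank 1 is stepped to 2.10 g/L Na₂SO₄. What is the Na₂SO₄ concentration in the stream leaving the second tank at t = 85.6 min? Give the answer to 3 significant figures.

Each tank obeys Vᵢ dCᵢ/dt = Q(Cᵢ₋₁ − Cᵢ), so τᵢ = Vᵢ/Q.
τ₁ = 34.2/0.892 = 38.341 min; τ₂ = 13.9/0.892 = 15.583 min.
Solving the cascade with C₁(0)=C₂(0)=0 gives C₂(t) = C_in[1 − (τ₁ e^(−t/τ₁) − τ₂ e^(−t/τ₂))/(τ₁ − τ₂)].
At t = 85.6: e^(−t/τ₁) = 0.10725, e^(−t/τ₂) = 0.0041147.
C₂ = 2.10·[1 − (38.341·0.10725 − 15.583·0.0041147)/(22.758)] = 2.10·0.82213 = 1.7265 g/L.

1.73 g/L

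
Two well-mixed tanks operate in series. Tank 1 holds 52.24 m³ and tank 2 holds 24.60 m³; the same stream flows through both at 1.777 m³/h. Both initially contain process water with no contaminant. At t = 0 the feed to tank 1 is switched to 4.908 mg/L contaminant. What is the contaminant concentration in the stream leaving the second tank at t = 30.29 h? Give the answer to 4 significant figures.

Time constants: τᵢ = Vᵢ/Q for each well-mixed tank.
τ₁ = 52.24/1.777 = 29.3979 h; τ₂ = 24.60/1.777 = 13.8436 h.
Tank 1: C₁ = C_in(1 − e^(−t/τ₁)). Tank 2 (τ₁ ≠ τ₂): C₂ = C_in[1 − (τ₁ e^(−t/τ₁) − τ₂ e^(−t/τ₂))/(τ₁ − τ₂)].
At t = 30.29: e^(−t/τ₁) = 0.356883, e^(−t/τ₂) = 0.112138.
C₂ = 4.908·[1 − (29.3979·0.356883 − 13.8436·0.112138)/(15.5543)] = 4.908·0.425291 = 2.08733 mg/L.

2.087 mg/L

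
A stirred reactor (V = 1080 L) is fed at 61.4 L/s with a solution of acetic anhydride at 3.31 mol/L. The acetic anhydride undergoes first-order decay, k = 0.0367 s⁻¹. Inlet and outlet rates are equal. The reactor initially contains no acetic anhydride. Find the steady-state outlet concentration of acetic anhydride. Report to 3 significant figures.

V dC/dt = Q(C_in − C) − k V C.
Steady state (dC/dt = 0): C_ss = Q C_in/(Q + kV) = C_in/(1 + kV/Q).
C_ss = 61.4·3.31/(61.4 + 0.0367·1080) = 203.23/101.04 = 2.0115 mol/L.

2.01 mol/L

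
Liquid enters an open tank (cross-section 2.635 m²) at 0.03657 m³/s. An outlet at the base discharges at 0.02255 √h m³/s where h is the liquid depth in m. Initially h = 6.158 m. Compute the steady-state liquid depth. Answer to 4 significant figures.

2.630 m

Volume balance on the tank: A dh/dt = Q_in − 0.02255 √h. At steady state dh/dt = 0:
Q_in = 0.02255 √h_ss ⇒ √h_ss = 0.03657/0.02255 = 1.62173.
h_ss = 1.62173² = 2.63001 m. (Since h₀ = 6.158 m > h_ss, the level will fall toward this value.)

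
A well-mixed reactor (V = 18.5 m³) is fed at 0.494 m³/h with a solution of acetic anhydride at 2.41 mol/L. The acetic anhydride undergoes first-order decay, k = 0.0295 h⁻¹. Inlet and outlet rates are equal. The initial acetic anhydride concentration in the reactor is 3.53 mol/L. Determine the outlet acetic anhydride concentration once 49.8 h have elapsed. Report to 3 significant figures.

1.29 mol/L

Accumulation = in − out − consumed: V dC/dt = Q C_in − Q C − k V C.
dC/dt = (Q/V) C_in − (Q/V + k) C; effective rate a = Q/V + k = 0.026703 + 0.0295 = 0.056203 h⁻¹.
C_ss = Q C_in/(Q + kV) = 1.1450 mol/L; C(t) = C_ss + (C₀ − C_ss) e^(−a t).
C(49.8) = 1.1450 + (2.3850)·e^(−0.056203·49.8) = 1.1450 + (2.3850)·0.060877 = 1.2902 mol/L.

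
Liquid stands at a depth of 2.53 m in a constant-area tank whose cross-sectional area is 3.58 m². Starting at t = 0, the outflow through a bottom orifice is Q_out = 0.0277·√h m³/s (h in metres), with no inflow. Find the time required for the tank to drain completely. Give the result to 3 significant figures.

411 s

Accumulation of liquid (constant cross-section A): A dh/dt = −0.0277 √h.
This is separable: 2 d(√h)/dt = −0.0277/A, so √h = √h₀ − (0.0277/(2A)) t.
Set h = 0: 2√h₀ = (0.0277/A) t_empty ⇒ t_empty = 2A√h₀/0.0277.
t_empty = 2·3.58·√2.53/0.0277 = 7.1600·1.5906/0.0277 = 411.14 s.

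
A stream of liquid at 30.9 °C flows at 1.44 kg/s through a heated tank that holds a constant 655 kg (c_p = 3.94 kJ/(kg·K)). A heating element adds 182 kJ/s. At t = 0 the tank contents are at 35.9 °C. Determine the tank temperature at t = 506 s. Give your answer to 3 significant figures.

First-law balance (no shaft work): M c_p dT/dt = ṁ c_p (T_in − T) + 182.
Rearrange: dT/dt = (T_ss − T)/τ with τ = M/ṁ = 454.86 s and T_ss = T_in + Q̇/(ṁ c_p) = 62.978 °C.
Solution: T(t) = T_ss + (T₀ − T_ss) e^(−t/τ).
T(506) = 62.978 + (-27.078)·e^(−506/454.86) = 62.978 + (-27.078)·0.32876 = 54.076 °C.

54.1 °C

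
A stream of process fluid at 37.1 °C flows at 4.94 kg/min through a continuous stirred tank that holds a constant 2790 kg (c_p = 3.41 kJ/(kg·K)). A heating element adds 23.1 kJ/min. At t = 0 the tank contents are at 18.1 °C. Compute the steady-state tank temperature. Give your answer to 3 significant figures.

38.5 °C

Energy balance: M c_p dT/dt = ṁ c_p (T_in − T) + 23.1.
At steady state dT/dt = 0 ⇒ T_ss = T_in + Q̇/(ṁ c_p) = 37.1 + 23.1/(4.94·3.41) = 38.471 °C.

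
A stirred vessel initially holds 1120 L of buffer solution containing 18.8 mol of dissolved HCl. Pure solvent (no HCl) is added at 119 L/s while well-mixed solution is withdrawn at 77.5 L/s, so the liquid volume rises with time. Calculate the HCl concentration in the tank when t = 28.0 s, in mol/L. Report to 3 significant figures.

0.00218 mol/L

Total volume: dV/dt = Q_in − Q_out = 41.500 L/s, so V(t) = 1120 + 41.500 t and V(28.0) = 2282.0 L.
Solute balance: dm/dt = 0 − Q_out C = −Q_out m/V(t).
dm/m = −Q_out dt/(V₀ + 41.500 t); integrating gives ln(m/m₀) = −(Q_out/(Q_in−Q_out)) ln(V/V₀).
m = m₀ (V₀/V)^(Q_out/(Q_in−Q_out)) = 18.8 × (1120/2282.0)^(1.8675) = 4.9765 mol.
C = m/V = 4.9765/2282.0 = 0.0021808 mol/L.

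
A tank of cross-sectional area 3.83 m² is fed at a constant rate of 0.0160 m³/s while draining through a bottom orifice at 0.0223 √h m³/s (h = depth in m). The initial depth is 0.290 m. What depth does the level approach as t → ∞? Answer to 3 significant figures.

0.515 m

Level balance: A dh/dt = 0.0160 − 0.0223 √h. Setting dh/dt = 0:
Q_in = 0.0223 √h_ss ⇒ √h_ss = 0.0160/0.0223 = 0.71749.
h_ss = 0.71749² = 0.51479 m. (Since h₀ = 0.290 m < h_ss, the level will rise toward this value.)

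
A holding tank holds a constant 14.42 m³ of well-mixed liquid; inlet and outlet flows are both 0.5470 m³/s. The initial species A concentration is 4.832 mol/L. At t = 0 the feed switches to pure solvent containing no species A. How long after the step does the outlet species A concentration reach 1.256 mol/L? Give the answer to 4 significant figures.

35.52 s

Species balance: V dC/dt = Q(C_in − C) ⇒ τ = V/Q = 26.3620 s.
C(t) = C_in + (C₀ − C_in) e^(−t/τ). Set C = 1.256 and solve for t:
e^(−t/τ) = (C − C_in)/(C₀ − C_in) = (1.256 − 0)/(4.832 − 0) = 0.259934
t = −τ ln(…) = 26.3620 × 1.34733 = 35.5182 s.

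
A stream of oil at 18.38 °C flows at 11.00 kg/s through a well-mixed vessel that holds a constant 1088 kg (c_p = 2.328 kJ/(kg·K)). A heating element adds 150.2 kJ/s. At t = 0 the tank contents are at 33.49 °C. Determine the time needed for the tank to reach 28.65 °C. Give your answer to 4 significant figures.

M c_p dT/dt = ṁ c_p (T_in − T) + Q̇.
τ = M/ṁ = 98.9091 s; T_ss = T_in + Q̇/(ṁ c_p) = 24.2454 °C.
T(t) = T_ss + (T₀ − T_ss) e^(−t/τ). Set T = 28.65:
e^(−t/τ) = (28.65 − 24.2454)/(33.49 − 24.2454) = 0.476454
t = −98.9091 · ln(0.476454) = 73.3297 s.

73.33 s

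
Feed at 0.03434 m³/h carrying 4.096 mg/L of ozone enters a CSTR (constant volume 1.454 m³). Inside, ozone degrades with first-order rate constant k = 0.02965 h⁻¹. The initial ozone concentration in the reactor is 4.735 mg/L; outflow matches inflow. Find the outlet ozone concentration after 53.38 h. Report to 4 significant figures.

Accumulation = in − out − consumed: V dC/dt = Q C_in − Q C − k V C.
dC/dt = (Q/V) C_in − (Q/V + k) C; effective rate a = Q/V + k = 0.0236176 + 0.02965 = 0.0532676 h⁻¹.
C_ss = Q C_in/(Q + kV) = 1.81607 mg/L; C(t) = C_ss + (C₀ − C_ss) e^(−a t).
C(53.38) = 1.81607 + (2.91893)·e^(−0.0532676·53.38) = 1.81607 + (2.91893)·0.0582259 = 1.98603 mg/L.

1.986 mg/L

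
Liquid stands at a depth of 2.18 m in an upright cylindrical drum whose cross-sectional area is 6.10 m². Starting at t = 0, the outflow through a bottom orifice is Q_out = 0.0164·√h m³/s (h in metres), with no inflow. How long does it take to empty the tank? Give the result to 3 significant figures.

Unsteady balance on liquid volume: A dh/dt = −0.0164 √h.
Separate and integrate: 2(√h − √h₀) = −(0.0164/A) t.
Set h = 0: 2√h₀ = (0.0164/A) t_empty ⇒ t_empty = 2A√h₀/0.0164.
t_empty = 2·6.10·√2.18/0.0164 = 12.200·1.4765/0.0164 = 1098.4 s.

1100 s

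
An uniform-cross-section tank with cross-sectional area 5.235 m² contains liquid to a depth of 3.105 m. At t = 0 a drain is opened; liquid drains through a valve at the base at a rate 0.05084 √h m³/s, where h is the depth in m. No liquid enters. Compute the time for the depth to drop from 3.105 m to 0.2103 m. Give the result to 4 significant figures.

268.4 s

A dh/dt = −Q_out = −0.05084 √h.
This is separable: 2 d(√h)/dt = −0.05084/A, so √h = √h₀ − (0.05084/(2A)) t.
t = 2A(√h₀ − √h)/0.05084 = 2·5.235·(√3.105 − √0.2103)/0.05084
  = 10.4700 × (1.76210 − 0.458585) / 0.05084 = 268.446 s.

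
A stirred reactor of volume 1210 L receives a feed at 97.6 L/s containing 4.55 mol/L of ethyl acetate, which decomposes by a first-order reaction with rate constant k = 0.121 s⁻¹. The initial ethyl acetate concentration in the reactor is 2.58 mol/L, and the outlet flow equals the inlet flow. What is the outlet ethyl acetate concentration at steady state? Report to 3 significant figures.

1.82 mol/L

Accumulation = in − out − consumed: V dC/dt = Q C_in − Q C − k V C.
At steady state: 0 = Q C_in − (Q + kV) C_ss, so C_ss = Q C_in/(Q + kV).
C_ss = 97.6·4.55/(97.6 + 0.121·1210) = 444.08/244.01 = 1.8199 mol/L.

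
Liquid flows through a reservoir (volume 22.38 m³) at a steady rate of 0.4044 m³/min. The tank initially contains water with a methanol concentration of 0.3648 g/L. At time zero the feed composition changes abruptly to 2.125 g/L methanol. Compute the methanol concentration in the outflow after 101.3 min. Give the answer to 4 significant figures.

1.843 g/L

Transient balance on the dissolved component: V dC/dt = Q(C_in − C).
Rewrite as dC/dt + C/τ = C_in/τ, τ = V/Q = 55.3412 min.
Solution: C(t) = C_in + (C₀ − C_in) e^(−t/τ).
C(101.3) = 2.125 + (0.3648 − 2.125)·e^(−101.3/55.3412) = 2.125 + (-1.76020)·0.160340 = 1.84277 g/L.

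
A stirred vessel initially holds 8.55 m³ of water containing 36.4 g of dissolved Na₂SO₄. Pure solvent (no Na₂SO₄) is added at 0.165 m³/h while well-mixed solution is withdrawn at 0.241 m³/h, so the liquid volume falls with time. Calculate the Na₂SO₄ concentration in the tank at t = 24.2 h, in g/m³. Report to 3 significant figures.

2.52 g/m³

Let m(t) be the amount of Na₂SO₄. Volume: V(t) = V₀ + (Q_in − Q_out) t = 8.55 − 0.076000 t; V(24.2) = 6.7108 m³.
Solute balance: dm/dt = 0 − Q_out C = −Q_out m/V(t).
Separate: dm/m = −Q_out dt/V(t) ⇒ ln(m/m₀) = −(Q_out/(Q_in−Q_out)) ln(V/V₀).
m = m₀ (V₀/V)^(Q_out/(Q_in−Q_out)) = 36.4 × (8.55/6.7108)^(-3.1711) = 16.886 g.
C = m/V = 16.886/6.7108 = 2.5163 g/m³.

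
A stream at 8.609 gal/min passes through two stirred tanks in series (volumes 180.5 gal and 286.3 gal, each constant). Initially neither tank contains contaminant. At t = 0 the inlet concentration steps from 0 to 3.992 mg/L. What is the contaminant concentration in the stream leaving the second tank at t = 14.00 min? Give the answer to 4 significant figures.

0.3941 mg/L

Each tank obeys Vᵢ dCᵢ/dt = Q(Cᵢ₋₁ − Cᵢ), so τᵢ = Vᵢ/Q.
τ₁ = 180.5/8.609 = 20.9664 min; τ₂ = 286.3/8.609 = 33.2559 min.
Tank 1: C₁ = C_in(1 − e^(−t/τ₁)). Tank 2 (τ₁ ≠ τ₂): C₂ = C_in[1 − (τ₁ e^(−t/τ₁) − τ₂ e^(−t/τ₂))/(τ₁ − τ₂)].
At t = 14.00: e^(−t/τ₁) = 0.512869, e^(−t/τ₂) = 0.656405.
C₂ = 3.992·[1 − (20.9664·0.512869 − 33.2559·0.656405)/(-12.2895)] = 3.992·0.0987174 = 0.394080 mg/L.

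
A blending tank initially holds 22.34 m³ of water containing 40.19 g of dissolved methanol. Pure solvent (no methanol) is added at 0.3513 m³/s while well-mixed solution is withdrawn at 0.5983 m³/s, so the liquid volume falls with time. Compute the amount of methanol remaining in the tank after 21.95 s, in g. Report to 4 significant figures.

Let m(t) be the amount of methanol. Volume: V(t) = V₀ + (Q_in − Q_out) t = 22.34 − 0.247000 t; V(21.95) = 16.9183 m³.
Solute balance: dm/dt = 0 − Q_out C = −Q_out m/V(t).
dm/m = −Q_out dt/(V₀ − 0.247000 t); integrating gives ln(m/m₀) = −(Q_out/(Q_in−Q_out)) ln(V/V₀).
m = m₀ (V₀/V)^(Q_out/(Q_in−Q_out)) = 40.19 × (22.34/16.9183)^(-2.42227) = 20.4970 g.

20.50 g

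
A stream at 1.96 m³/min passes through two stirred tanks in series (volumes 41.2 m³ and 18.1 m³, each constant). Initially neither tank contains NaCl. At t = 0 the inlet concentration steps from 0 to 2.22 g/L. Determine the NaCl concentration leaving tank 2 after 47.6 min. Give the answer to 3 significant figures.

Each tank obeys Vᵢ dCᵢ/dt = Q(Cᵢ₋₁ − Cᵢ), so τᵢ = Vᵢ/Q.
τ₁ = 41.2/1.96 = 21.020 min; τ₂ = 18.1/1.96 = 9.2347 min.
Solving the cascade with C₁(0)=C₂(0)=0 gives C₂(t) = C_in[1 − (τ₁ e^(−t/τ₁) − τ₂ e^(−t/τ₂))/(τ₁ − τ₂)].
At t = 47.6: e^(−t/τ₁) = 0.10389, e^(−t/τ₂) = 0.0057735.
C₂ = 2.22·[1 − (21.020·0.10389 − 9.2347·0.0057735)/(11.786)] = 2.22·0.81924 = 1.8187 g/L.

1.82 g/L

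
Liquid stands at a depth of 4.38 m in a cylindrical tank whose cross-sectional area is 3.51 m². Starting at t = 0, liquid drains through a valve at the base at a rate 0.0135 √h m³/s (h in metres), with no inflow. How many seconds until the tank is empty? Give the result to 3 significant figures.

1090 s

With no inflow, A dh/dt = −0.0135 √h.
∫ h^(−1/2) dh = −(0.0135/A) ∫ dt, giving 2√h = 2√h₀ − (0.0135/A) t.
Set h = 0: 2√h₀ = (0.0135/A) t_empty ⇒ t_empty = 2A√h₀/0.0135.
t_empty = 2·3.51·√4.38/0.0135 = 7.0200·2.0928/0.0135 = 1088.3 s.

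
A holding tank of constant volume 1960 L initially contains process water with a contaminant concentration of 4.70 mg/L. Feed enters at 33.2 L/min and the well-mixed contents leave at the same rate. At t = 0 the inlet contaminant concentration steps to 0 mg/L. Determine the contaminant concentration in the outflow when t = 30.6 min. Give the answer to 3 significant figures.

2.80 mg/L

Unsteady species balance (constant V, well mixed): V dC/dt = Q(C_in − C).
So dC/dt = (C_in − C)/τ with τ = V/Q = 1960/33.2 = 59.036 min.
Integrating: C(t) = C_in + (C₀ − C_in) e^(−t/τ).
C(30.6) = 0 + (4.70 − 0)·e^(−30.6/59.036) = 0 + (4.7000)·0.59552 = 2.7989 mg/L.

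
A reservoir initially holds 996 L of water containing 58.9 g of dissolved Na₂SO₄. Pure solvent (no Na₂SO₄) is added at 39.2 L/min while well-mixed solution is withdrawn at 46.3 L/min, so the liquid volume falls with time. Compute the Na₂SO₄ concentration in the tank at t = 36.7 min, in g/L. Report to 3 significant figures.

Let m(t) be the amount of Na₂SO₄. Volume: V(t) = V₀ + (Q_in − Q_out) t = 996 − 7.1000 t; V(36.7) = 735.43 L.
Solute balance: dm/dt = 0 − Q_out C = −Q_out m/V(t).
Separate: dm/m = −Q_out dt/V(t) ⇒ ln(m/m₀) = −(Q_out/(Q_in−Q_out)) ln(V/V₀).
m = m₀ (V₀/V)^(Q_out/(Q_in−Q_out)) = 58.9 × (996/735.43)^(-6.5211) = 8.1501 g.
C = m/V = 8.1501/735.43 = 0.011082 g/L.

0.0111 g/L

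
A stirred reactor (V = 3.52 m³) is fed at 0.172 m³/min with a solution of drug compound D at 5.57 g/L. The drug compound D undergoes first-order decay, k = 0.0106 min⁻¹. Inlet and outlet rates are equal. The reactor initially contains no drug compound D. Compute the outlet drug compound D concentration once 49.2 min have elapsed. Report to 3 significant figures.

4.33 g/L

Accumulation = in − out − consumed: V dC/dt = Q C_in − Q C − k V C.
This is linear with rate a = Q/V + k = 0.059464 min⁻¹.
C_ss = Q C_in/(Q + kV) = 4.5771 g/L; C(t) = C_ss + (C₀ − C_ss) e^(−a t).
C(49.2) = 4.5771 + (-4.5771)·e^(−0.059464·49.2) = 4.5771 + (-4.5771)·0.053632 = 4.3316 g/L.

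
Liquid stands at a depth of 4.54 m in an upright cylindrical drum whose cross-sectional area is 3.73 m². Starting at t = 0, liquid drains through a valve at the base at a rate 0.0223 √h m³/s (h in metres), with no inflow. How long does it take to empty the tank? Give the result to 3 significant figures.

Volume balance on the tank: A dh/dt = −0.0223 √h.
Separate and integrate: 2(√h − √h₀) = −(0.0223/A) t.
Tank is empty when √h = 0: t_empty = 2A√h₀/0.0223.
t_empty = 2·3.73·√4.54/0.0223 = 7.4600·2.1307/0.0223 = 712.79 s.

713 s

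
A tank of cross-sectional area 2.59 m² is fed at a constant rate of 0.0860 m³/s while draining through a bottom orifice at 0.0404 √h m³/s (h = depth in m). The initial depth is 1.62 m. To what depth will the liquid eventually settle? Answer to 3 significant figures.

4.53 m

Unsteady balance on liquid volume: A dh/dt = Q_in − 0.0404 √h. At steady state dh/dt = 0:
Q_in = 0.0404 √h_ss ⇒ √h_ss = 0.0860/0.0404 = 2.1287.
h_ss = 2.1287² = 4.5314 m. (Since h₀ = 1.62 m < h_ss, the level will rise toward this value.)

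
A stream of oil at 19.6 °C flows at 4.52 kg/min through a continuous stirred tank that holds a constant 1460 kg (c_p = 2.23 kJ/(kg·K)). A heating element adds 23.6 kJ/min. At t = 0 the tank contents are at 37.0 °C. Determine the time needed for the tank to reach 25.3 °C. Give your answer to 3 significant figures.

M c_p dT/dt = ṁ c_p (T_in − T) + Q̇.
τ = M/ṁ = 323.01 min; T_ss = T_in + Q̇/(ṁ c_p) = 21.941 °C.
T(t) = T_ss + (T₀ − T_ss) e^(−t/τ). Set T = 25.3:
e^(−t/τ) = (25.3 − 21.941)/(37.0 − 21.941) = 0.22304
t = −323.01 · ln(0.22304) = 484.65 min.

485 min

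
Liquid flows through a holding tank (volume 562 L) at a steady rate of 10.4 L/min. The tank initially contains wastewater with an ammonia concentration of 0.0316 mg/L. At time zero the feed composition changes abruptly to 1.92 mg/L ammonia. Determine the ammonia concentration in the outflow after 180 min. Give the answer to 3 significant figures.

1.85 mg/L

Mass balance on the solute (V constant): V dC/dt = Q(C_in − C).
Time constant τ = V/Q = 562/10.4 = 54.038 min.
This is linear first-order; C(t) = C_in + (C₀ − C_in) e^(−t/τ).
C(180) = 1.92 + (0.0316 − 1.92)·e^(−180/54.038) = 1.92 + (-1.8884)·0.035759 = 1.8525 mg/L.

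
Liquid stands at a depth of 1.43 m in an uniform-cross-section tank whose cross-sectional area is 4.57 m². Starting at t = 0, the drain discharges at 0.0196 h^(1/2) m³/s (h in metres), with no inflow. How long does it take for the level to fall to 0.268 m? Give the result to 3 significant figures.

316 s

With no inflow, A dh/dt = −0.0196 √h.
This is separable: 2 d(√h)/dt = −0.0196/A, so √h = √h₀ − (0.0196/(2A)) t.
t = 2A(√h₀ − √h)/0.0196 = 2·4.57·(√1.43 − √0.268)/0.0196
  = 9.1400 × (1.1958 − 0.51769) / 0.0196 = 316.23 s.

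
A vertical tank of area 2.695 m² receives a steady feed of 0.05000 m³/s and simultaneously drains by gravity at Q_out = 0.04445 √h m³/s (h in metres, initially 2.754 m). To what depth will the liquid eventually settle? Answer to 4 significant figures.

Level balance: A dh/dt = 0.05000 − 0.04445 √h. Setting dh/dt = 0:
Q_in = 0.04445 √h_ss ⇒ √h_ss = 0.05000/0.04445 = 1.12486.
h_ss = 1.12486² = 1.26531 m. (Since h₀ = 2.754 m > h_ss, the level will fall toward this value.)

1.265 m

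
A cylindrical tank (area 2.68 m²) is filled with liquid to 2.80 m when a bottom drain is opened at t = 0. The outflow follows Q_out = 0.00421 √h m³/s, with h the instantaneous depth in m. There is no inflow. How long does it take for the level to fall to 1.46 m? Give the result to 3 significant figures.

With no inflow, A dh/dt = −0.00421 √h.
This is separable: 2 d(√h)/dt = −0.00421/A, so √h = √h₀ − (0.00421/(2A)) t.
t = 2A(√h₀ − √h)/0.00421 = 2·2.68·(√2.80 − √1.46)/0.00421
  = 5.3600 × (1.6733 − 1.2083) / 0.00421 = 592.04 s.

592 s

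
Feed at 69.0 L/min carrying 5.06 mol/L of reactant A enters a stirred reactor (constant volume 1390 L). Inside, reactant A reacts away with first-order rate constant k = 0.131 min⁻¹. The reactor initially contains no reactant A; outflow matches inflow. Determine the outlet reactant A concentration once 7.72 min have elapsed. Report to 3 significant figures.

1.05 mol/L

Accumulation = in − out − consumed: V dC/dt = Q C_in − Q C − k V C.
dC/dt = (Q/V) C_in − (Q/V + k) C; effective rate a = Q/V + k = 0.049640 + 0.131 = 0.18064 min⁻¹.
C_ss = Q C_in/(Q + kV) = 1.3905 mol/L; C(t) = C_ss + (C₀ − C_ss) e^(−a t).
C(7.72) = 1.3905 + (-1.3905)·e^(−0.18064·7.72) = 1.3905 + (-1.3905)·0.24795 = 1.0457 mol/L.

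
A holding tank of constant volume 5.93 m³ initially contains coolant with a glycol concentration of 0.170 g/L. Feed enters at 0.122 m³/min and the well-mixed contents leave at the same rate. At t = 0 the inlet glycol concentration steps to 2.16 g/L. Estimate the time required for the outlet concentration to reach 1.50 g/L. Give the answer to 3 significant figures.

53.6 min

Species balance: V dC/dt = Q(C_in − C) ⇒ τ = V/Q = 48.607 min.
C(t) = C_in + (C₀ − C_in) e^(−t/τ). Set C = 1.50 and solve for t:
e^(−t/τ) = (C − C_in)/(C₀ − C_in) = (1.50 − 2.16)/(0.170 − 2.16) = 0.33166
t = −τ ln(…) = 48.607 × 1.1037 = 53.645 min.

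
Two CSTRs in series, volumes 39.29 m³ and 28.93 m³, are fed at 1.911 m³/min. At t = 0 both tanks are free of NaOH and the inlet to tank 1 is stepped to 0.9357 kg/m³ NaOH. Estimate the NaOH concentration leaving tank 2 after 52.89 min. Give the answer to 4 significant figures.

Species balance on tank i: dCᵢ/dt = (Cᵢ₋₁ − Cᵢ)/τᵢ with τᵢ = Vᵢ/Q.
τ₁ = 39.29/1.911 = 20.5599 min; τ₂ = 28.93/1.911 = 15.1387 min.
Solving the cascade with C₁(0)=C₂(0)=0 gives C₂(t) = C_in[1 − (τ₁ e^(−t/τ₁) − τ₂ e^(−t/τ₂))/(τ₁ − τ₂)].
At t = 52.89: e^(−t/τ₁) = 0.0763459, e^(−t/τ₂) = 0.0303882.
C₂ = 0.9357·[1 − (20.5599·0.0763459 − 15.1387·0.0303882)/(5.42125)] = 0.9357·0.795319 = 0.744180 kg/m³.

0.7442 kg/m³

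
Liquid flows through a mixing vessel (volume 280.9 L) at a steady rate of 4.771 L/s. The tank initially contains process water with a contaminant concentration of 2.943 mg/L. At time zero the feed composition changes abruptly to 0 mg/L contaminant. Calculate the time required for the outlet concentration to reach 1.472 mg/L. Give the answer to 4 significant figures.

Accumulation = in − out for the solute gives V dC/dt = Q(C_in − C), so τ = V/Q = 58.8765 s.
C(t) = C_in + (C₀ − C_in) e^(−t/τ). Set C = 1.472 and solve for t:
e^(−t/τ) = (C − C_in)/(C₀ − C_in) = (1.472 − 0)/(2.943 − 0) = 0.500170
t = −τ ln(…) = 58.8765 × 0.692807 = 40.7901 s.

40.79 s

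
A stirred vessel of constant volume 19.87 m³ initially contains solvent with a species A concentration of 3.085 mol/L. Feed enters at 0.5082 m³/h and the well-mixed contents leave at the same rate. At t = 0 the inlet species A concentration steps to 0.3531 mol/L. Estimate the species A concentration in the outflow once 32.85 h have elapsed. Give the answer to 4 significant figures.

1.532 mol/L

Unsteady species balance (constant V, well mixed): V dC/dt = Q(C_in − C).
Time constant τ = V/Q = 19.87/0.5082 = 39.0988 h.
Integrating: C(t) = C_in + (C₀ − C_in) e^(−t/τ).
C(32.85) = 0.3531 + (3.085 − 0.3531)·e^(−32.85/39.0988) = 0.3531 + (2.73190)·0.431633 = 1.53228 mol/L.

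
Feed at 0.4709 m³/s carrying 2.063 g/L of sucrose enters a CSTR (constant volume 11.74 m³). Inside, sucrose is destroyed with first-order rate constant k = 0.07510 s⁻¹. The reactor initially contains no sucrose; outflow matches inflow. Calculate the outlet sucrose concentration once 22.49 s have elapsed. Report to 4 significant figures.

Accumulation = in − out − consumed: V dC/dt = Q C_in − Q C − k V C.
dC/dt = (Q/V) C_in − (Q/V + k) C; effective rate a = Q/V + k = 0.0401107 + 0.07510 = 0.115211 s⁻¹.
C_ss = Q C_in/(Q + kV) = 0.718236 g/L; C(t) = C_ss + (C₀ − C_ss) e^(−a t).
C(22.49) = 0.718236 + (-0.718236)·e^(−0.115211·22.49) = 0.718236 + (-0.718236)·0.0749384 = 0.664412 g/L.

0.6644 g/L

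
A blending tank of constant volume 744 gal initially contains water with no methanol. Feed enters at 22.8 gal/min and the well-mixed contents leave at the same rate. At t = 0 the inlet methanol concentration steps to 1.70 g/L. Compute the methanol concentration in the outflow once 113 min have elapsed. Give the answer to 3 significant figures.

Species balance on the tank: V dC/dt = Q(C_in − C).
So dC/dt = (C_in − C)/τ with τ = V/Q = 744/22.8 = 32.632 min.
C approaches C_in exponentially: C(t) = C_in + (C₀ − C_in) e^(−t/τ).
C(113) = 1.70 + (0 − 1.70)·e^(−113/32.632) = 1.70 + (-1.7000)·0.031339 = 1.6467 g/L.

1.65 g/L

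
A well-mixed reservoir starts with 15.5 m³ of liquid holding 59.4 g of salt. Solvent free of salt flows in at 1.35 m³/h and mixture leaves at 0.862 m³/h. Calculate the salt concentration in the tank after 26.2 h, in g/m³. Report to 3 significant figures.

0.726 g/m³

Total volume: dV/dt = Q_in − Q_out = 0.48800 m³/h, so V(t) = 15.5 + 0.48800 t and V(26.2) = 28.286 m³.
Species balance (pure solvent in): dm/dt = −Q_out · m/V(t).
Separate: dm/m = −Q_out dt/V(t) ⇒ ln(m/m₀) = −(Q_out/(Q_in−Q_out)) ln(V/V₀).
m = m₀ (V₀/V)^(Q_out/(Q_in−Q_out)) = 59.4 × (15.5/28.286)^(1.7664) = 20.528 g.
C = m/V = 20.528/28.286 = 0.72574 g/m³.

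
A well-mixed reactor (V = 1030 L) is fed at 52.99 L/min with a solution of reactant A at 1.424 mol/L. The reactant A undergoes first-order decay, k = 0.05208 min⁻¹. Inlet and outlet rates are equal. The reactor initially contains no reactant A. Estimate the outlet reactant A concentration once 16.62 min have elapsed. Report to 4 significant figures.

0.5810 mol/L

Accumulation = in − out − consumed: V dC/dt = Q C_in − Q C − k V C.
This is linear with rate a = Q/V + k = 0.103527 min⁻¹.
C_ss = Q C_in/(Q + kV) = 0.707644 mol/L; C(t) = C_ss + (C₀ − C_ss) e^(−a t).
C(16.62) = 0.707644 + (-0.707644)·e^(−0.103527·16.62) = 0.707644 + (-0.707644)·0.178957 = 0.581006 mol/L.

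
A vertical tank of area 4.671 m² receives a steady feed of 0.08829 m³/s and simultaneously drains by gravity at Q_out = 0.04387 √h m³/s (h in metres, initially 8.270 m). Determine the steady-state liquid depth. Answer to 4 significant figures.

4.050 m

Level balance: A dh/dt = 0.08829 − 0.04387 √h. Setting dh/dt = 0:
Q_in = 0.04387 √h_ss ⇒ √h_ss = 0.08829/0.04387 = 2.01254.
h_ss = 2.01254² = 4.05031 m. (Since h₀ = 8.270 m > h_ss, the level will fall toward this value.)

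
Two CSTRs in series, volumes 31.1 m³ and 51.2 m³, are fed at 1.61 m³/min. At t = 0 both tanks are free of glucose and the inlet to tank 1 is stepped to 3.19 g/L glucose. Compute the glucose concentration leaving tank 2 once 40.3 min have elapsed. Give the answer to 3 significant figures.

1.51 g/L

Species balance on tank i: dCᵢ/dt = (Cᵢ₋₁ − Cᵢ)/τᵢ with τᵢ = Vᵢ/Q.
τ₁ = 31.1/1.61 = 19.317 min; τ₂ = 51.2/1.61 = 31.801 min.
Solving the cascade with C₁(0)=C₂(0)=0 gives C₂(t) = C_in[1 − (τ₁ e^(−t/τ₁) − τ₂ e^(−t/τ₂))/(τ₁ − τ₂)].
At t = 40.3: e^(−t/τ₁) = 0.12415, e^(−t/τ₂) = 0.28161.
C₂ = 3.19·[1 − (19.317·0.12415 − 31.801·0.28161)/(-12.484)] = 3.19·0.47477 = 1.5145 g/L.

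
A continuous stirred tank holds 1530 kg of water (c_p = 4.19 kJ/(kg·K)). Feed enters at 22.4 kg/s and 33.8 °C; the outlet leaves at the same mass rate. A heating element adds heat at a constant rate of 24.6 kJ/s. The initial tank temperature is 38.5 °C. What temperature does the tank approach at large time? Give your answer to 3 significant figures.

34.1 °C

M c_p dT/dt = ṁ c_p (T_in − T) + Q̇.
At steady state dT/dt = 0 ⇒ T_ss = T_in + Q̇/(ṁ c_p) = 33.8 + 24.6/(22.4·4.19) = 34.062 °C.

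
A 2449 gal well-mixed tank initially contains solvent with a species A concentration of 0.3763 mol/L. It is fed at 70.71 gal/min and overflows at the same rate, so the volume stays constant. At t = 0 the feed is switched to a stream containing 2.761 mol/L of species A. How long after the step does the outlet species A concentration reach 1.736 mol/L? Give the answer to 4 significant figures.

29.24 min

Mass balance on the solute (V constant): V dC/dt = Q(C_in − C), so τ = V/Q = 34.6344 min.
C(t) = C_in + (C₀ − C_in) e^(−t/τ). Set C = 1.736 and solve for t:
e^(−t/τ) = (C − C_in)/(C₀ − C_in) = (1.736 − 2.761)/(0.3763 − 2.761) = 0.429823
t = −τ ln(…) = 34.6344 × 0.844381 = 29.2446 min.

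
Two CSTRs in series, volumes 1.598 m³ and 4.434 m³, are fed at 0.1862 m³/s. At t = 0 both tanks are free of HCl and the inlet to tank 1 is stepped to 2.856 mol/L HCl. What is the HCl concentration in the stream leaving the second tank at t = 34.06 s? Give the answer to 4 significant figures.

Each tank obeys Vᵢ dCᵢ/dt = Q(Cᵢ₋₁ − Cᵢ), so τᵢ = Vᵢ/Q.
τ₁ = 1.598/0.1862 = 8.58217 s; τ₂ = 4.434/0.1862 = 23.8131 s.
Tank 1: C₁ = C_in(1 − e^(−t/τ₁)). Tank 2 (τ₁ ≠ τ₂): C₂ = C_in[1 − (τ₁ e^(−t/τ₁) − τ₂ e^(−t/τ₂))/(τ₁ − τ₂)].
At t = 34.06: e^(−t/τ₁) = 0.0188981, e^(−t/τ₂) = 0.239236.
C₂ = 2.856·[1 − (8.58217·0.0188981 − 23.8131·0.239236)/(-15.2309)] = 2.856·0.636610 = 1.81816 mol/L.

1.818 mol/L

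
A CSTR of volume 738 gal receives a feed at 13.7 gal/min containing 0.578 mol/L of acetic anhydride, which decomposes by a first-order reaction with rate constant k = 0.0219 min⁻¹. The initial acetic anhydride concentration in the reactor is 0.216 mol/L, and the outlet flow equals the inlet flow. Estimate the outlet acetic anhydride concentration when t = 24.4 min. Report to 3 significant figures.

0.247 mol/L

Species balance: V dC/dt = Q C_in − Q C − k V C.
This is linear with rate a = Q/V + k = 0.040464 min⁻¹.
C_ss = Q C_in/(Q + kV) = 0.26517 mol/L; C(t) = C_ss + (C₀ − C_ss) e^(−a t).
C(24.4) = 0.26517 + (-0.049171)·e^(−0.040464·24.4) = 0.26517 + (-0.049171)·0.37258 = 0.24685 mol/L.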